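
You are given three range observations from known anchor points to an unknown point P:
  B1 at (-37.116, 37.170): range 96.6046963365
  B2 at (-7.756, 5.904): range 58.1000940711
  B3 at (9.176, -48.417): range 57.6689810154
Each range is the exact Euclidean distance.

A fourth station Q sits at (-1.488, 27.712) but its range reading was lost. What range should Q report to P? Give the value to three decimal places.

61.058

eq1: (x + 37.116)² + (y − 37.170)² = 96.6046963365²
eq2: (x + 7.756)² + (y − 5.904)² = 58.1000940711²
eq3: (x − 9.176)² + (y + 48.417)² = 57.6689810154²
eq2−eq3, eq2−eq1 (x²,y² cancel):
  33.864·x − 108.642·y = 2383.301673
  -58.720·x + 62.532·y = -3292.652819
det = 33.864·62.532 − -108.642·-58.720 = -4261.874592
x = (2383.301673·62.532 − -108.642·-3292.652819) / -4261.874592 = 48.966191
y = (33.864·-3292.652819 − 2383.301673·-58.720) / -4261.874592 = -6.674312
|P − Q| = √((48.966191 − -1.488)² + (-6.674312 − 27.712)²) = 61.057709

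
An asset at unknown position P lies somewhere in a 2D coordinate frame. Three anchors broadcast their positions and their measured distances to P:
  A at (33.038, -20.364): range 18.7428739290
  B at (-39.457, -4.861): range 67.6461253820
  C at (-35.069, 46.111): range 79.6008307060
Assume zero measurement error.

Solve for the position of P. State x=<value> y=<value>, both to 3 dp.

x=28.140 y=-2.273

eq1: (x − 33.038)² + (y + 20.364)² = 18.7428739290²
eq2: (x + 39.457)² + (y + 4.861)² = 67.6461253820²
eq3: (x + 35.069)² + (y − 46.111)² = 79.6008307060²
eq1−eq2, eq1−eq3 (x²,y² cancel):
  -144.990·x + 31.006·y = -4150.420726
  -136.214·x + 132.950·y = -4135.139784
det = -144.990·132.950 − 31.006·-136.214 = -15052.969216
x = (-4150.420726·132.950 − 31.006·-4135.139784) / -15052.969216 = 28.139584
y = (-144.990·-4135.139784 − -4150.420726·-136.214) / -15052.969216 = -2.272542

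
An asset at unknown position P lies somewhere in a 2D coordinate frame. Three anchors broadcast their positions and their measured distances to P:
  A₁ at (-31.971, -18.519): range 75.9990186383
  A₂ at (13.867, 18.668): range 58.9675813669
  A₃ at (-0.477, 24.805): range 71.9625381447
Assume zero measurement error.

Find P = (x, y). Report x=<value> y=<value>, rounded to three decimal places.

x=42.678 y=-32.782

eq1: (x + 31.971)² + (y + 18.519)² = 75.9990186383²
eq2: (x − 13.867)² + (y − 18.668)² = 58.9675813669²
eq3: (x + 0.477)² + (y − 24.805)² = 71.9625381447²
eq1−eq3, eq1−eq2 (x²,y² cancel):
  62.988·x + 86.648·y = -152.338710
  91.676·x + 74.374·y = 1474.364893
det = 62.988·74.374 − 86.648·91.676 = -3258.872536
x = (-152.338710·74.374 − 86.648·1474.364893) / -3258.872536 = 42.677585
y = (62.988·1474.364893 − -152.338710·91.676) / -3258.872536 = -32.782227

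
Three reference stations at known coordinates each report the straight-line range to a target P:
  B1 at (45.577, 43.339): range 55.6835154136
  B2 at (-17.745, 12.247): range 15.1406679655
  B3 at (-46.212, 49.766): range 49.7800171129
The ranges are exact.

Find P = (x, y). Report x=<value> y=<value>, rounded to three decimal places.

x=-5.489 y=21.136

eq1: (x − 45.577)² + (y − 43.339)² = 55.6835154136²
eq2: (x + 17.745)² + (y − 12.247)² = 15.1406679655²
eq3: (x + 46.212)² + (y − 49.766)² = 49.7800171129²
eq2−eq3, eq2−eq1 (x²,y² cancel):
  -56.934·x + 75.038·y = 1898.519389
  126.644·x + 62.184·y = 619.243754
det = -56.934·62.184 − 75.038·126.644 = -13043.496328
x = (1898.519389·62.184 − 75.038·619.243754) / -13043.496328 = -5.488614
y = (-56.934·619.243754 − 1898.519389·126.644) / -13043.496328 = 21.136366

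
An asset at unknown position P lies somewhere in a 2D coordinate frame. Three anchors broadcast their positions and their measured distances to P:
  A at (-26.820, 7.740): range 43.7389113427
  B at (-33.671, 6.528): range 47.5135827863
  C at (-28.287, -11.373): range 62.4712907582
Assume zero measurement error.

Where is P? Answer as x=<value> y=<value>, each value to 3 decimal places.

x=-12.527 y=49.078

eq1: (x + 26.820)² + (y − 7.740)² = 43.7389113427²
eq2: (x + 33.671)² + (y − 6.528)² = 47.5135827863²
eq3: (x + 28.287)² + (y + 11.373)² = 62.4712907582²
eq2−eq3, eq2−eq1 (x²,y² cancel):
  10.768·x − 35.802·y = -1891.973147
  13.702·x + 2.424·y = -52.682841
det = 10.768·2.424 − -35.802·13.702 = 516.660636
x = (-1891.973147·2.424 − -35.802·-52.682841) / 516.660636 = -12.527167
y = (10.768·-52.682841 − -1891.973147·13.702) / 516.660636 = 49.077722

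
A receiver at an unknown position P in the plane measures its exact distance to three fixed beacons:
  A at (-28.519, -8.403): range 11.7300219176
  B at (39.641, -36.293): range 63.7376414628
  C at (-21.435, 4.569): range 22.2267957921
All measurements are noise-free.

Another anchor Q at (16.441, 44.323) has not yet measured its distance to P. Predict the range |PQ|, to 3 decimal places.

eq1: (x + 28.519)² + (y + 8.403)² = 11.7300219176²
eq2: (x − 39.641)² + (y + 36.293)² = 63.7376414628²
eq3: (x + 21.435)² + (y − 4.569)² = 22.2267957921²
eq2−eq3, eq2−eq1 (x²,y² cancel):
  -122.152·x + 81.724·y = 1160.200744
  -136.320·x + 55.780·y = 1920.246565
det = -122.152·55.780 − 81.724·-136.320 = 4326.977120
x = (1160.200744·55.780 − 81.724·1920.246565) / 4326.977120 = -21.311468
y = (-122.152·1920.246565 − 1160.200744·-136.320) / 4326.977120 = -17.657453
|P − Q| = √((-21.311468 − 16.441)² + (-17.657453 − 44.323)²) = 72.572896

72.573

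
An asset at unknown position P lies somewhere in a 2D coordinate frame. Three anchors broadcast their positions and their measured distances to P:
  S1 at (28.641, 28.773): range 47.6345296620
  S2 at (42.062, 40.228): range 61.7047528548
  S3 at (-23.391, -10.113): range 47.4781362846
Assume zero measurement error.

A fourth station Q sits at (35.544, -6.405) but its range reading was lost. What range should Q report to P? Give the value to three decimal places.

17.235

eq1: (x − 28.641)² + (y − 28.773)² = 47.6345296620²
eq2: (x − 42.062)² + (y − 40.228)² = 61.7047528548²
eq3: (x + 23.391)² + (y + 10.113)² = 47.4781362846²
eq1−eq3, eq1−eq2 (x²,y² cancel):
  -104.064·x − 77.772·y = -983.905769
  26.842·x + 22.910·y = 200.883309
det = -104.064·22.910 − -77.772·26.842 = -296.550216
x = (-983.905769·22.910 − -77.772·200.883309) / -296.550216 = 23.328880
y = (-104.064·200.883309 − -983.905769·26.842) / -296.550216 = -18.564404
|P − Q| = √((23.328880 − 35.544)² + (-18.564404 − -6.405)²) = 17.235436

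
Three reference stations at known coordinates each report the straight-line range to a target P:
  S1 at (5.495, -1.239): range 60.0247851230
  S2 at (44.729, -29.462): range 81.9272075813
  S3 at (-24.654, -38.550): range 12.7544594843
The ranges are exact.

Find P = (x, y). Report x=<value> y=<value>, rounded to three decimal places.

x=-35.738 y=-44.860

eq1: (x − 5.495)² + (y + 1.239)² = 60.0247851230²
eq2: (x − 44.729)² + (y + 29.462)² = 81.9272075813²
eq3: (x + 24.654)² + (y + 38.550)² = 12.7544594843²
eq1−eq3, eq1−eq2 (x²,y² cancel):
  -60.298·x − 74.622·y = 5502.490662
  78.468·x − 56.446·y = -272.129774
det = -60.298·-56.446 − -74.622·78.468 = 9259.020004
x = (5502.490662·-56.446 − -74.622·-272.129774) / 9259.020004 = -35.738173
y = (-60.298·-272.129774 − 5502.490662·78.468) / 9259.020004 = -44.860099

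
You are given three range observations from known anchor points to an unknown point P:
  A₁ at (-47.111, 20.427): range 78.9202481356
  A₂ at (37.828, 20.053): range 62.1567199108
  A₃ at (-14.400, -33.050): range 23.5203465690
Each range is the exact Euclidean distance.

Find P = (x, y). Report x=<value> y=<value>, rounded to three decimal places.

x=9.037 y=-35.033

eq1: (x + 47.111)² + (y − 20.427)² = 78.9202481356²
eq2: (x − 37.828)² + (y − 20.053)² = 62.1567199108²
eq3: (x + 14.400)² + (y + 33.050)² = 23.5203465690²
eq3−eq2, eq3−eq1 (x²,y² cancel):
  104.456·x + 106.206·y = -2776.833234
  -65.422·x + 106.954·y = -4338.152713
det = 104.456·106.954 − 106.206·-65.422 = 18120.195956
x = (-2776.833234·106.954 − 106.206·-4338.152713) / 18120.195956 = 9.036570
y = (104.456·-4338.152713 − -2776.833234·-65.422) / 18120.195956 = -35.033399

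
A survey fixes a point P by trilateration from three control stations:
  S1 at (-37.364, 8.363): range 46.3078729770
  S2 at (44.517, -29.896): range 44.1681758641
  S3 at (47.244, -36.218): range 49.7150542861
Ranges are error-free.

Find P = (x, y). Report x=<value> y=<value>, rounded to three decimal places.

x=5.436 y=-9.316

eq1: (x + 37.364)² + (y − 8.363)² = 46.3078729770²
eq2: (x − 44.517)² + (y + 29.896)² = 44.1681758641²
eq3: (x − 47.244)² + (y + 36.218)² = 49.7150542861²
eq1−eq3, eq1−eq2 (x²,y² cancel):
  169.216·x − 89.162·y = 1750.563272
  163.762·x − 76.518·y = 1603.117180
det = 169.216·-76.518 − -89.162·163.762 = 1653.277556
x = (1750.563272·-76.518 − -89.162·1603.117180) / 1653.277556 = 5.436192
y = (169.216·1603.117180 − 1750.563272·163.762) / 1653.277556 = -9.316443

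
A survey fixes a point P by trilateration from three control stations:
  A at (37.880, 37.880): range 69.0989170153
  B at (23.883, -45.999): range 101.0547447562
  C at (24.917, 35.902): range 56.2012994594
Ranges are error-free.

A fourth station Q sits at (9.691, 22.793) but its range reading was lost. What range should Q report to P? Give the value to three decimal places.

eq1: (x − 37.880)² + (y − 37.880)² = 69.0989170153²
eq2: (x − 23.883)² + (y + 45.999)² = 101.0547447562²
eq3: (x − 24.917)² + (y − 35.902)² = 56.2012994594²
eq3−eq2, eq3−eq1 (x²,y² cancel):
  -2.068·x − 163.802·y = -6276.980180
  25.926·x + 3.956·y = -656.095965
det = -2.068·3.956 − -163.802·25.926 = 4238.549644
x = (-6276.980180·3.956 − -163.802·-656.095965) / 4238.549644 = -31.213876
y = (-2.068·-656.095965 − -6276.980180·25.926) / 4238.549644 = 38.714610
|P − Q| = √((-31.213876 − 9.691)² + (38.714610 − 22.793)²) = 43.894266

43.894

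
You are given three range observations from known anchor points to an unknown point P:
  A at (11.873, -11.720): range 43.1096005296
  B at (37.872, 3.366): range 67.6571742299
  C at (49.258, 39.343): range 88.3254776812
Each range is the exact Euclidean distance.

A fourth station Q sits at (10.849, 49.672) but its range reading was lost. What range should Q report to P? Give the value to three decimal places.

64.321

eq1: (x − 11.873)² + (y + 11.720)² = 43.1096005296²
eq2: (x − 37.872)² + (y − 3.366)² = 67.6571742299²
eq3: (x − 49.258)² + (y − 39.343)² = 88.3254776812²
eq1−eq2, eq1−eq3 (x²,y² cancel):
  51.998·x + 30.172·y = -1551.763756
  74.770·x + 102.126·y = -2247.056666
det = 51.998·102.126 − 30.172·74.770 = 3054.387308
x = (-1551.763756·102.126 − 30.172·-2247.056666) / 3054.387308 = -29.687535
y = (51.998·-2247.056666 − -1551.763756·74.770) / 3054.387308 = -0.267509
|P − Q| = √((-29.687535 − 10.849)² + (-0.267509 − 49.672)²) = 64.320800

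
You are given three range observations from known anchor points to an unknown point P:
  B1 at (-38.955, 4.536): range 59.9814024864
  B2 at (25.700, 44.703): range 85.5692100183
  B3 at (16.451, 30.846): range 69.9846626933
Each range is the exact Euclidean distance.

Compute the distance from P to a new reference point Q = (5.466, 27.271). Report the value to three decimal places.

65.218

eq1: (x + 38.955)² + (y − 4.536)² = 59.9814024864²
eq2: (x − 25.700)² + (y − 44.703)² = 85.5692100183²
eq3: (x − 16.451)² + (y − 30.846)² = 69.9846626933²
eq2−eq1, eq2−eq3 (x²,y² cancel):
  -129.310·x − 80.334·y = 2603.540171
  -18.498·x − 27.714·y = 987.499599
det = -129.310·-27.714 − -80.334·-18.498 = 2097.679008
x = (2603.540171·-27.714 − -80.334·987.499599) / 2097.679008 = 3.420581
y = (-129.310·987.499599 − 2603.540171·-18.498) / 2097.679008 = -37.914899
|P − Q| = √((3.420581 − 5.466)² + (-37.914899 − 27.271)²) = 65.217982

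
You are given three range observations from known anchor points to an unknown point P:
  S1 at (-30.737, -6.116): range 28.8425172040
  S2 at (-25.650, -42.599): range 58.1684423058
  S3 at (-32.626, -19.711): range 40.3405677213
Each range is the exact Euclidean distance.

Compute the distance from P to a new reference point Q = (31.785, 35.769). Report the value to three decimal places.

46.904

eq1: (x + 30.737)² + (y + 6.116)² = 28.8425172040²
eq2: (x + 25.650)² + (y + 42.599)² = 58.1684423058²
eq3: (x + 32.626)² + (y + 19.711)² = 40.3405677213²
eq1−eq3, eq1−eq2 (x²,y² cancel):
  -3.778·x − 27.190·y = -324.659833
  10.174·x − 72.966·y = -1061.248206
det = -3.778·-72.966 − -27.190·10.174 = 552.296608
x = (-324.659833·-72.966 − -27.190·-1061.248206) / 552.296608 = -9.354049
y = (-3.778·-1061.248206 − -324.659833·10.174) / 552.296608 = 13.240141
|P − Q| = √((-9.354049 − 31.785)² + (13.240141 − 35.769)²) = 46.903846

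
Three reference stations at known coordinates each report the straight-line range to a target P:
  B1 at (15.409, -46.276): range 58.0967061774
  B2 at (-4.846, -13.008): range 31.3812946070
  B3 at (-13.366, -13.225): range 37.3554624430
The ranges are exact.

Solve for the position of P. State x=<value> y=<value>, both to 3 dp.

x=14.358 y=11.811

eq1: (x − 15.409)² + (y + 46.276)² = 58.0967061774²
eq2: (x + 4.846)² + (y + 13.008)² = 31.3812946070²
eq3: (x + 13.366)² + (y + 13.225)² = 37.3554624430²
eq2−eq3, eq2−eq1 (x²,y² cancel):
  -17.040·x − 0.434·y = -249.786122
  40.510·x − 66.536·y = -204.227940
det = -17.040·-66.536 − -0.434·40.510 = 1151.354780
x = (-249.786122·-66.536 − -0.434·-204.227940) / 1151.354780 = 14.357985
y = (-17.040·-204.227940 − -249.786122·40.510) / 1151.354780 = 11.811199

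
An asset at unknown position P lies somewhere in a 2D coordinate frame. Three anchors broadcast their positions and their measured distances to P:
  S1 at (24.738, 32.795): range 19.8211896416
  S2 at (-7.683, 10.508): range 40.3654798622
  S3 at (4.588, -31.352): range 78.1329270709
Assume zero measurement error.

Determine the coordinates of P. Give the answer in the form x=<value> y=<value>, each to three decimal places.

eq1: (x − 24.738)² + (y − 32.795)² = 19.8211896416²
eq2: (x + 7.683)² + (y − 10.508)² = 40.3654798622²
eq3: (x − 4.588)² + (y + 31.352)² = 78.1329270709²
eq3−eq2, eq3−eq1 (x²,y² cancel):
  -24.542·x + 83.720·y = 3640.831233
  40.300·x + 128.294·y = 6395.357755
det = -24.542·128.294 − 83.720·40.300 = -6522.507348
x = (3640.831233·128.294 − 83.720·6395.357755) / -6522.507348 = 10.474890
y = (-24.542·6395.357755 − 3640.831233·40.300) / -6522.507348 = 46.558839

x=10.475 y=46.559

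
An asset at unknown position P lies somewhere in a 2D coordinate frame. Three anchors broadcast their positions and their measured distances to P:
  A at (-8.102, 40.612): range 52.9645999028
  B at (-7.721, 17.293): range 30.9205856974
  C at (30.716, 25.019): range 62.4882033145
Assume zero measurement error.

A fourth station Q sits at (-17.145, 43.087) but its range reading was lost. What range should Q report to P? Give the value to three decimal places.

54.087

eq1: (x + 8.102)² + (y − 40.612)² = 52.9645999028²
eq2: (x + 7.721)² + (y − 17.293)² = 30.9205856974²
eq3: (x − 30.716)² + (y − 25.019)² = 62.4882033145²
eq3−eq1, eq3−eq2 (x²,y² cancel):
  -77.636·x + 31.186·y = 1245.080642
  -76.874·x − 15.452·y = 1737.931607
det = -77.636·-15.452 − 31.186·-76.874 = 3597.024036
x = (1245.080642·-15.452 − 31.186·1737.931607) / 3597.024036 = -20.416355
y = (-77.636·1737.931607 − 1245.080642·-76.874) / 3597.024036 = -10.901158
|P − Q| = √((-20.416355 − -17.145)² + (-10.901158 − 43.087)²) = 54.087180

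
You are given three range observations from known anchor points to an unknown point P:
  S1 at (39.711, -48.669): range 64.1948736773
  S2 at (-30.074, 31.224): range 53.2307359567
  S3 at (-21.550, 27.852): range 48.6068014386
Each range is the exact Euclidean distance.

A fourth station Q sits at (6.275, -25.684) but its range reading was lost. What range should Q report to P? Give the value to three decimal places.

24.831

eq1: (x − 39.711)² + (y + 48.669)² = 64.1948736773²
eq2: (x + 30.074)² + (y − 31.224)² = 53.2307359567²
eq3: (x + 21.550)² + (y − 27.852)² = 48.6068014386²
eq2−eq1, eq2−eq3 (x²,y² cancel):
  139.570·x − 159.786·y = 778.780874
  17.048·x − 6.744·y = -168.357144
det = 139.570·-6.744 − -159.786·17.048 = 1782.771648
x = (778.780874·-6.744 − -159.786·-168.357144) / 1782.771648 = -18.035519
y = (139.570·-168.357144 − 778.780874·17.048) / 1782.771648 = -20.627579
|P − Q| = √((-18.035519 − 6.275)² + (-20.627579 − -25.684)²) = 24.830802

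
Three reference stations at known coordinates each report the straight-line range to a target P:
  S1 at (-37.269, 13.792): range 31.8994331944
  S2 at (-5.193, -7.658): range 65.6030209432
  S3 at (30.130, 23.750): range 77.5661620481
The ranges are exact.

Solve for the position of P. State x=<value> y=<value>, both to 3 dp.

eq1: (x + 37.269)² + (y − 13.792)² = 31.8994331944²
eq2: (x + 5.193)² + (y + 7.658)² = 65.6030209432²
eq3: (x − 30.130)² + (y − 23.750)² = 77.5661620481²
eq1−eq3, eq1−eq2 (x²,y² cancel):
  134.798·x + 19.916·y = -5106.253882
  64.152·x − 42.900·y = -4779.767931
det = 134.798·-42.900 − 19.916·64.152 = -7060.485432
x = (-5106.253882·-42.900 − 19.916·-4779.767931) / -7060.485432 = -44.508576
y = (134.798·-4779.767931 − -5106.253882·64.152) / -7060.485432 = 44.859063

x=-44.509 y=44.859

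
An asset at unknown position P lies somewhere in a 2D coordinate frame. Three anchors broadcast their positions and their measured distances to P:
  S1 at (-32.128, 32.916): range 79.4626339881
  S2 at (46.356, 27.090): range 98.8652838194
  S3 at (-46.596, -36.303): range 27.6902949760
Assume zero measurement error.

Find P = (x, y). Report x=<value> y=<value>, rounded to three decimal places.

eq1: (x + 32.128)² + (y − 32.916)² = 79.4626339881²
eq2: (x − 46.356)² + (y − 27.090)² = 98.8652838194²
eq3: (x + 46.596)² + (y + 36.303)² = 27.6902949760²
eq2−eq3, eq2−eq1 (x²,y² cancel):
  -185.904·x − 126.786·y = 9613.940098
  -156.968·x + 11.652·y = 2692.958748
det = -185.904·11.652 − -126.786·-156.968 = -22067.498256
x = (9613.940098·11.652 − -126.786·2692.958748) / -22067.498256 = -20.548369
y = (-185.904·2692.958748 − 9613.940098·-156.968) / -22067.498256 = -45.698390

x=-20.548 y=-45.698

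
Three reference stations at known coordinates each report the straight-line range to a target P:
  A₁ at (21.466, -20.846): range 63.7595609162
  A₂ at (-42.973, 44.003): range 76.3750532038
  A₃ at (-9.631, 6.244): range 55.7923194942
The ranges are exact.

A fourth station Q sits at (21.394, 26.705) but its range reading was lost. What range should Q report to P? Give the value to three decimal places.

eq1: (x − 21.466)² + (y + 20.846)² = 63.7595609162²
eq2: (x + 42.973)² + (y − 44.003)² = 76.3750532038²
eq3: (x + 9.631)² + (y − 6.244)² = 55.7923194942²
eq1−eq2, eq1−eq3 (x²,y² cancel):
  -128.878·x + 129.698·y = 1119.730722
  -62.194·x + 54.180·y = 188.897519
det = -128.878·54.180 − 129.698·-62.194 = 1083.827372
x = (1119.730722·54.180 − 129.698·188.897519) / 1083.827372 = 33.370056
y = (-128.878·188.897519 − 1119.730722·-62.194) / 1083.827372 = 41.792447
|P − Q| = √((33.370056 − 21.394)² + (41.792447 − 26.705)²) = 19.262839

19.263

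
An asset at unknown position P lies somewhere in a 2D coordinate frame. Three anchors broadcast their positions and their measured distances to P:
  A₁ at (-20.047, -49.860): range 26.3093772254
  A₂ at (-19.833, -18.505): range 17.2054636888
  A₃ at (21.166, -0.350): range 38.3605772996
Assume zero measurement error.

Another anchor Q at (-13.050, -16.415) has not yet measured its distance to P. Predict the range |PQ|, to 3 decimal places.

eq1: (x + 20.047)² + (y + 49.860)² = 26.3093772254²
eq2: (x + 19.833)² + (y + 18.505)² = 17.2054636888²
eq3: (x − 21.166)² + (y + 0.350)² = 38.3605772996²
eq1−eq2, eq1−eq3 (x²,y² cancel):
  0.428·x + 62.710·y = -1755.963546
  82.426·x + 99.020·y = -3219.130314
det = 0.428·99.020 − 62.710·82.426 = -5126.553900
x = (-1755.963546·99.020 − 62.710·-3219.130314) / -5126.553900 = -5.461008
y = (0.428·-3219.130314 − -1755.963546·82.426) / -5126.553900 = -27.964061
|P − Q| = √((-5.461008 − -13.050)² + (-27.964061 − -16.415)²) = 13.819320

13.819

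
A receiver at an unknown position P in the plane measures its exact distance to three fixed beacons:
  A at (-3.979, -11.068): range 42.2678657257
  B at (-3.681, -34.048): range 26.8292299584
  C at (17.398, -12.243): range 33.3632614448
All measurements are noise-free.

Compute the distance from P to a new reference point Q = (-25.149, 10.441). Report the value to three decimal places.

72.231

eq1: (x + 3.979)² + (y + 11.068)² = 42.2678657257²
eq2: (x + 3.681)² + (y + 34.048)² = 26.8292299584²
eq3: (x − 17.398)² + (y + 12.243)² = 33.3632614448²
eq1−eq2, eq1−eq3 (x²,y² cancel):
  0.596·x − 45.960·y = 2101.247893
  42.754·x − 2.350·y = 987.713647
det = 0.596·-2.350 − -45.960·42.754 = 1963.573240
x = (2101.247893·-2.350 − -45.960·987.713647) / 1963.573240 = 20.603961
y = (0.596·987.713647 − 2101.247893·42.754) / 1963.573240 = -45.451870
|P − Q| = √((20.603961 − -25.149)² + (-45.451870 − 10.441)²) = 72.231201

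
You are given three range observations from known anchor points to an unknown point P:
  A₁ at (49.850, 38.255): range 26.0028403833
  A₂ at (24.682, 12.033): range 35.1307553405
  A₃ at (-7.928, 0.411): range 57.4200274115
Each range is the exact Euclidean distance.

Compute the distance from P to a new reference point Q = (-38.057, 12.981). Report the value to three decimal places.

72.090

eq1: (x − 49.850)² + (y − 38.255)² = 26.0028403833²
eq2: (x − 24.682)² + (y − 12.033)² = 35.1307553405²
eq3: (x + 7.928)² + (y − 0.411)² = 57.4200274115²
eq3−eq1, eq3−eq2 (x²,y² cancel):
  115.556·x + 75.688·y = 6506.357260
  65.220·x + 23.244·y = 2753.861685
det = 115.556·23.244 − 75.688·65.220 = -2250.387696
x = (6506.357260·23.244 − 75.688·2753.861685) / -2250.387696 = 25.418071
y = (115.556·2753.861685 − 6506.357260·65.220) / -2250.387696 = 47.156043
|P − Q| = √((25.418071 − -38.057)² + (47.156043 − 12.981)²) = 72.090348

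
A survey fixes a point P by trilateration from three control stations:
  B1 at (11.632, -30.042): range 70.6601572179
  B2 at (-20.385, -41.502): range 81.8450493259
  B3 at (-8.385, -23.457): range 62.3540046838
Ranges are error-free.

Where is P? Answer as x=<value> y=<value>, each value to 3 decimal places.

x=-4.420 y=38.771

eq1: (x − 11.632)² + (y + 30.042)² = 70.6601572179²
eq2: (x + 20.385)² + (y + 41.502)² = 81.8450493259²
eq3: (x + 8.385)² + (y + 23.457)² = 62.3540046838²
eq3−eq2, eq3−eq1 (x²,y² cancel):
  -24.000·x − 36.090·y = -1293.165044
  40.034·x − 13.170·y = -687.549804
det = -24.000·-13.170 − -36.090·40.034 = 1760.907060
x = (-1293.165044·-13.170 − -36.090·-687.549804) / 1760.907060 = -4.419704
y = (-24.000·-687.549804 − -1293.165044·40.034) / 1760.907060 = 38.770794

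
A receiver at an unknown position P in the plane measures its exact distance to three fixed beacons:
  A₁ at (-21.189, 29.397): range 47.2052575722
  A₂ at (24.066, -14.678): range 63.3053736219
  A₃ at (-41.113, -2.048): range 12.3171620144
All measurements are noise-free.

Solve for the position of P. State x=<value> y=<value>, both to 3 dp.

eq1: (x + 21.189)² + (y − 29.397)² = 47.2052575722²
eq2: (x − 24.066)² + (y + 14.678)² = 63.3053736219²
eq3: (x + 41.113)² + (y + 2.048)² = 12.3171620144²
eq2−eq3, eq2−eq1 (x²,y² cancel):
  -130.358·x + 25.260·y = 4755.714882
  -90.510·x + 88.150·y = 2297.775277
det = -130.358·88.150 − 25.260·-90.510 = -9204.775100
x = (4755.714882·88.150 − 25.260·2297.775277) / -9204.775100 = -39.237728
y = (-130.358·2297.775277 − 4755.714882·-90.510) / -9204.775100 = -14.221571

x=-39.238 y=-14.222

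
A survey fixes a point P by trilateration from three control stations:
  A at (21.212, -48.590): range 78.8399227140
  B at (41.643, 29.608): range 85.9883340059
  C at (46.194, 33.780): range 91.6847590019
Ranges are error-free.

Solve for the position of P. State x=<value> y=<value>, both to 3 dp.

x=-39.636 y=1.542

eq1: (x − 21.212)² + (y + 48.590)² = 78.8399227140²
eq2: (x − 41.643)² + (y − 29.608)² = 85.9883340059²
eq3: (x − 46.194)² + (y − 33.780)² = 91.6847590019²
eq2−eq1, eq2−eq3 (x²,y² cancel):
  -40.862·x − 156.396·y = 1378.424103
  9.102·x + 8.344·y = -347.900525
det = -40.862·8.344 − -156.396·9.102 = 1082.563864
x = (1378.424103·8.344 − -156.396·-347.900525) / 1082.563864 = -39.636165
y = (-40.862·-347.900525 − 1378.424103·9.102) / 1082.563864 = 1.542168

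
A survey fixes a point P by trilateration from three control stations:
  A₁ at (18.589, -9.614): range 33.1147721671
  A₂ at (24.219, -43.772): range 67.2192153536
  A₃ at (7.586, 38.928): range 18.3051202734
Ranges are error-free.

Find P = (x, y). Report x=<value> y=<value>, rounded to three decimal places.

x=5.387 y=20.755

eq1: (x − 18.589)² + (y + 9.614)² = 33.1147721671²
eq2: (x − 24.219)² + (y + 43.772)² = 67.2192153536²
eq3: (x − 7.586)² + (y − 38.928)² = 18.3051202734²
eq2−eq3, eq2−eq1 (x²,y² cancel):
  -33.266·x + 165.400·y = 3253.734120
  -11.260·x + 68.316·y = 1357.266749
det = -33.266·68.316 − 165.400·-11.260 = -410.196056
x = (3253.734120·68.316 − 165.400·1357.266749) / -410.196056 = 5.387229
y = (-33.266·1357.266749 − 3253.734120·-11.260) / -410.196056 = 20.755415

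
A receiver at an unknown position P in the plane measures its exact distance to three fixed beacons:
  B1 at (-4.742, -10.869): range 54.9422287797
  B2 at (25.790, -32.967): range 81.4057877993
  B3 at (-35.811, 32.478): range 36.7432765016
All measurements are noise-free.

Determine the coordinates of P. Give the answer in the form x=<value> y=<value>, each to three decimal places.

eq1: (x + 4.742)² + (y + 10.869)² = 54.9422287797²
eq2: (x − 25.790)² + (y + 32.967)² = 81.4057877993²
eq3: (x + 35.811)² + (y − 32.478)² = 36.7432765016²
eq2−eq3, eq2−eq1 (x²,y² cancel):
  -123.202·x + 130.890·y = 5862.134935
  -61.064·x + 44.196·y = 1996.928320
det = -123.202·44.196 − 130.890·-61.064 = 2547.631368
x = (5862.134935·44.196 − 130.890·1996.928320) / 2547.631368 = -0.900849
y = (-123.202·1996.928320 − 5862.134935·-61.064) / 2547.631368 = 43.938792

x=-0.901 y=43.939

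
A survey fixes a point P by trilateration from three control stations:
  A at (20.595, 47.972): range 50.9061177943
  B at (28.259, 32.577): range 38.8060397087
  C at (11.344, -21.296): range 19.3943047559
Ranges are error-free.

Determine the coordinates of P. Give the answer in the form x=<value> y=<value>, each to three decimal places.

x=10.488 y=-1.921

eq1: (x − 20.595)² + (y − 47.972)² = 50.9061177943²
eq2: (x − 28.259)² + (y − 32.577)² = 38.8060397087²
eq3: (x − 11.344)² + (y + 21.296)² = 19.3943047559²
eq1−eq2, eq1−eq3 (x²,y² cancel):
  15.328·x − 30.790·y = 219.889312
  -18.502·x − 138.536·y = 72.032915
det = 15.328·-138.536 − -30.790·-18.502 = -2693.156388
x = (219.889312·-138.536 − -30.790·72.032915) / -2693.156388 = 10.487580
y = (15.328·72.032915 − 219.889312·-18.502) / -2693.156388 = -1.920614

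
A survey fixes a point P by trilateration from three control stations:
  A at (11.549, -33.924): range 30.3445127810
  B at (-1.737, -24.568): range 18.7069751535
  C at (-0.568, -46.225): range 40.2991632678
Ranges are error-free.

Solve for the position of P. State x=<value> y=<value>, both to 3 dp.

eq1: (x − 11.549)² + (y + 33.924)² = 30.3445127810²
eq2: (x + 1.737)² + (y + 24.568)² = 18.7069751535²
eq3: (x + 0.568)² + (y + 46.225)² = 40.2991632678²
eq1−eq2, eq1−eq3 (x²,y² cancel):
  -26.572·x + 18.712·y = -106.774847
  -24.234·x − 24.602·y = 149.622968
det = -26.572·-24.602 − 18.712·-24.234 = 1107.190952
x = (-106.774847·-24.602 − 18.712·149.622968) / 1107.190952 = -0.156134
y = (-26.572·149.622968 − -106.774847·-24.234) / 1107.190952 = -5.927941

x=-0.156 y=-5.928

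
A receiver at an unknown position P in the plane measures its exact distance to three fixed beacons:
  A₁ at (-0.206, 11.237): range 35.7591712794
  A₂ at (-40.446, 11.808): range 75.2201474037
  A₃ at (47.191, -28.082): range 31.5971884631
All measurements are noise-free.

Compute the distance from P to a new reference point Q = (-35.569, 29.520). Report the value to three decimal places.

eq1: (x + 0.206)² + (y − 11.237)² = 35.7591712794²
eq2: (x + 40.446)² + (y − 11.808)² = 75.2201474037²
eq3: (x − 47.191)² + (y + 28.082)² = 31.5971884631²
eq1−eq3, eq1−eq2 (x²,y² cancel):
  94.794·x − 78.638·y = 3169.612612
  -80.480·x + 1.142·y = -2730.357070
det = 94.794·1.142 − -78.638·-80.480 = -6220.531492
x = (3169.612612·1.142 − -78.638·-2730.357070) / -6220.531492 = 33.934419
y = (94.794·-2730.357070 − 3169.612612·-80.480) / -6220.531492 = 0.599795
|P − Q| = √((33.934419 − -35.569)² + (0.599795 − 29.520)²) = 75.280167

75.280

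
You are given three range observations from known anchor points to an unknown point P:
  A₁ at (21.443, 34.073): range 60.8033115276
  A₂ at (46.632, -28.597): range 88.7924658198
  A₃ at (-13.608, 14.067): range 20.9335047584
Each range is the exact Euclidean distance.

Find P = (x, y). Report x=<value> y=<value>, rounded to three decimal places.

x=-33.880 y=8.846

eq1: (x − 21.443)² + (y − 34.073)² = 60.8033115276²
eq2: (x − 46.632)² + (y + 28.597)² = 88.7924658198²
eq3: (x + 13.608)² + (y − 14.067)² = 20.9335047584²
eq3−eq1, eq3−eq2 (x²,y² cancel):
  70.102·x + 40.012·y = -2021.117646
  120.480·x − 85.328·y = -4836.616685
det = 70.102·-85.328 − 40.012·120.480 = -10802.309216
x = (-2021.117646·-85.328 − 40.012·-4836.616685) / -10802.309216 = -33.879852
y = (70.102·-4836.616685 − -2021.117646·120.480) / -10802.309216 = 8.845539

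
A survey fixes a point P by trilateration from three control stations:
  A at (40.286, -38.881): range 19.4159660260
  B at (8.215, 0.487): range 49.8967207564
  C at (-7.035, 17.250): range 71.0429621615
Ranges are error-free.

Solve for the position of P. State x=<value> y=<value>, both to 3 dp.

eq1: (x − 40.286)² + (y + 38.881)² = 19.4159660260²
eq2: (x − 8.215)² + (y − 0.487)² = 49.8967207564²
eq3: (x + 7.035)² + (y − 17.250)² = 71.0429621615²
eq2−eq3, eq2−eq1 (x²,y² cancel):
  -30.500·x + 33.526·y = -2278.089399
  64.142·x − 78.736·y = 5179.673569
det = -30.500·-78.736 − 33.526·64.142 = 251.023308
x = (-2278.089399·-78.736 − 33.526·5179.673569) / 251.023308 = 22.762472
y = (-30.500·5179.673569 − -2278.089399·64.142) / 251.023308 = -47.241962

x=22.762 y=-47.242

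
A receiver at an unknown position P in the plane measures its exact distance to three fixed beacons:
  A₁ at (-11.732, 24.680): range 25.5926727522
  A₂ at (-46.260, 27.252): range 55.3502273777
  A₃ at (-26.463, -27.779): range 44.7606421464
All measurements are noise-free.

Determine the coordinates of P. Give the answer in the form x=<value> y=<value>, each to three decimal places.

eq1: (x + 11.732)² + (y − 24.680)² = 25.5926727522²
eq2: (x + 46.260)² + (y − 27.252)² = 55.3502273777²
eq3: (x + 26.463)² + (y + 27.779)² = 44.7606421464²
eq2−eq1, eq2−eq3 (x²,y² cancel):
  69.056·x − 5.144·y = 272.745892
  39.594·x − 110.062·y = -350.563309
det = 69.056·-110.062 − -5.144·39.594 = -7396.769936
x = (272.745892·-110.062 − -5.144·-350.563309) / -7396.769936 = 4.302183
y = (69.056·-350.563309 − 272.745892·39.594) / -7396.769936 = 4.732823

x=4.302 y=4.733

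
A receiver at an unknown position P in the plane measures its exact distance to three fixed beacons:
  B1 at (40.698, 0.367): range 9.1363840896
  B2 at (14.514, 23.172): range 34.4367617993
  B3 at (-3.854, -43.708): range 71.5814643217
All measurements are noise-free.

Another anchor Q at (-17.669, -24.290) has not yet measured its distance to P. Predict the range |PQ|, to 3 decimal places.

eq1: (x − 40.698)² + (y − 0.367)² = 9.1363840896²
eq2: (x − 14.514)² + (y − 23.172)² = 34.4367617993²
eq3: (x + 3.854)² + (y + 43.708)² = 71.5814643217²
eq1−eq2, eq1−eq3 (x²,y² cancel):
  -52.368·x + 45.610·y = -2011.281162
  -89.104·x − 88.150·y = -4771.651833
det = -52.368·-88.150 − 45.610·-89.104 = 8680.272640
x = (-2011.281162·-88.150 − 45.610·-4771.651833) / 8680.272640 = 45.497358
y = (-52.368·-4771.651833 − -2011.281162·-89.104) / 8680.272640 = 8.141296
|P − Q| = √((45.497358 − -17.669)² + (8.141296 − -24.290)²) = 71.005477

71.005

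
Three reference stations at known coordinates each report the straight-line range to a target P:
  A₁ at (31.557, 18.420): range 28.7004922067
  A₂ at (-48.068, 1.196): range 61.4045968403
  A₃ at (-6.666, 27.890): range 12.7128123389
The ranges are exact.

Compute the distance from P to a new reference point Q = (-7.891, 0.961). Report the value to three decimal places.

32.844

eq1: (x − 31.557)² + (y − 18.420)² = 28.7004922067²
eq2: (x + 48.068)² + (y − 1.196)² = 61.4045968403²
eq3: (x + 6.666)² + (y − 27.890)² = 12.7128123389²
eq2−eq1, eq2−eq3 (x²,y² cancel):
  159.250·x + 34.448·y = 1969.983869
  82.804·x + 53.388·y = 2119.233532
det = 159.250·53.388 − 34.448·82.804 = 5649.606808
x = (1969.983869·53.388 − 34.448·2119.233532) / 5649.606808 = 5.694227
y = (159.250·2119.233532 − 1969.983869·82.804) / 5649.606808 = 30.863280
|P − Q| = √((5.694227 − -7.891)² + (30.863280 − 0.961)²) = 32.843641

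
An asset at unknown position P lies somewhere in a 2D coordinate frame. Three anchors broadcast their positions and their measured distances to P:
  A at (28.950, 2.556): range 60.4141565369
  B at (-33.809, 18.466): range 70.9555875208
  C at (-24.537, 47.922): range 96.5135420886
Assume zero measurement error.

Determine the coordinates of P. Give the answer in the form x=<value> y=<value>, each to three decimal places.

x=-5.920 y=-46.779

eq1: (x − 28.950)² + (y − 2.556)² = 60.4141565369²
eq2: (x + 33.809)² + (y − 18.466)² = 70.9555875208²
eq3: (x + 24.537)² + (y − 47.922)² = 96.5135420886²
eq3−eq1, eq3−eq2 (x²,y² cancel):
  106.974·x − 90.732·y = 3611.046679
  -18.544·x − 58.912·y = 2865.627590
det = 106.974·-58.912 − -90.732·-18.544 = -7984.586496
x = (3611.046679·-58.912 − -90.732·2865.627590) / -7984.586496 = -5.920174
y = (106.974·2865.627590 − 3611.046679·-18.544) / -7984.586496 = -46.778990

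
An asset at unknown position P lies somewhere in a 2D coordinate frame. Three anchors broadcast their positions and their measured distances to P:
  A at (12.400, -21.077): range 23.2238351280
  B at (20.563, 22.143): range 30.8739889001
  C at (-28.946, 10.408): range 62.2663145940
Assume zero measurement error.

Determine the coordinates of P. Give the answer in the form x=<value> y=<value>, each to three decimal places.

x=30.847 y=-6.968

eq1: (x − 12.400)² + (y + 21.077)² = 23.2238351280²
eq2: (x − 20.563)² + (y − 22.143)² = 30.8739889001²
eq3: (x + 28.946)² + (y − 10.408)² = 62.2663145940²
eq2−eq3, eq2−eq1 (x²,y² cancel):
  -99.018·x − 23.470·y = -2890.842781
  -16.326·x − 86.440·y = 98.707184
det = -99.018·-86.440 − -23.470·-16.326 = 8175.944700
x = (-2890.842781·-86.440 − -23.470·98.707184) / 8175.944700 = 30.846724
y = (-99.018·98.707184 − -2890.842781·-16.326) / 8175.944700 = -6.967964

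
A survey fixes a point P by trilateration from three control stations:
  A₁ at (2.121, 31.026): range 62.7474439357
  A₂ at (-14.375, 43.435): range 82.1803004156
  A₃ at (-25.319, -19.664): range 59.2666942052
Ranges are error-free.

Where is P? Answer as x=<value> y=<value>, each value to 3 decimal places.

eq1: (x − 2.121)² + (y − 31.026)² = 62.7474439357²
eq2: (x + 14.375)² + (y − 43.435)² = 82.1803004156²
eq3: (x + 25.319)² + (y + 19.664)² = 59.2666942052²
eq3−eq1, eq3−eq2 (x²,y² cancel):
  54.880·x + 101.380·y = -485.314018
  21.888·x + 126.198·y = -2175.545541
det = 54.880·126.198 − 101.380·21.888 = 4706.740800
x = (-485.314018·126.198 − 101.380·-2175.545541) / 4706.740800 = 33.847445
y = (54.880·-2175.545541 − -485.314018·21.888) / 4706.740800 = -23.109704

x=33.847 y=-23.110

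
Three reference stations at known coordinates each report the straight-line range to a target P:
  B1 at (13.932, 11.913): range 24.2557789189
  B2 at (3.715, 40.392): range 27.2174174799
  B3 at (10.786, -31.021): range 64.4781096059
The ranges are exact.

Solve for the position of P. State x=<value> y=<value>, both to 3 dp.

x=29.178 y=30.778

eq1: (x − 13.932)² + (y − 11.913)² = 24.2557789189²
eq2: (x − 3.715)² + (y − 40.392)² = 27.2174174799²
eq3: (x − 10.786)² + (y + 31.021)² = 64.4781096059²
eq1−eq3, eq1−eq2 (x²,y² cancel):
  -6.292·x − 85.868·y = -2826.463763
  -20.434·x + 56.958·y = 1156.849693
det = -6.292·56.958 − -85.868·-20.434 = -2113.006448
x = (-2826.463763·56.958 − -85.868·1156.849693) / -2113.006448 = 29.178024
y = (-6.292·1156.849693 − -2826.463763·-20.434) / -2113.006448 = 30.778353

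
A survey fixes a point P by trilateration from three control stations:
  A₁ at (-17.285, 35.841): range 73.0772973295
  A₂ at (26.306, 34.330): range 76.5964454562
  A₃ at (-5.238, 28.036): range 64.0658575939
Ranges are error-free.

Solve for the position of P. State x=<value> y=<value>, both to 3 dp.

x=-3.996 y=-36.018

eq1: (x + 17.285)² + (y − 35.841)² = 73.0772973295²
eq2: (x − 26.306)² + (y − 34.330)² = 76.5964454562²
eq3: (x + 5.238)² + (y − 28.036)² = 64.0658575939²
eq1−eq3, eq1−eq2 (x²,y² cancel):
  24.094·x − 15.610·y = 465.962710
  87.182·x − 3.022·y = -239.518042
det = 24.094·-3.022 − -15.610·87.182 = 1288.098952
x = (465.962710·-3.022 − -15.610·-239.518042) / 1288.098952 = -3.995823
y = (24.094·-239.518042 − 465.962710·87.182) / 1288.098952 = -36.017814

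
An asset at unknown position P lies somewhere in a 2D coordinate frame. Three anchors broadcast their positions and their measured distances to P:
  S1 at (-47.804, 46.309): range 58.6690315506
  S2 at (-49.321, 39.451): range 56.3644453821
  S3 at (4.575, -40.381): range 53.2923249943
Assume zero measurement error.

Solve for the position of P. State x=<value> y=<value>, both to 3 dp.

eq1: (x + 47.804)² + (y − 46.309)² = 58.6690315506²
eq2: (x + 49.321)² + (y − 39.451)² = 56.3644453821²
eq3: (x − 4.575)² + (y + 40.381)² = 53.2923249943²
eq3−eq1, eq3−eq2 (x²,y² cancel):
  -104.758·x + 173.380·y = 2176.206751
  -107.792·x + 159.664·y = 2000.507856
det = -104.758·159.664 − 173.380·-107.792 = 1962.895648
x = (2176.206751·159.664 − 173.380·2000.507856) / 1962.895648 = 0.312713
y = (-104.758·2000.507856 − 2176.206751·-107.792) / 1962.895648 = 12.740604

x=0.313 y=12.741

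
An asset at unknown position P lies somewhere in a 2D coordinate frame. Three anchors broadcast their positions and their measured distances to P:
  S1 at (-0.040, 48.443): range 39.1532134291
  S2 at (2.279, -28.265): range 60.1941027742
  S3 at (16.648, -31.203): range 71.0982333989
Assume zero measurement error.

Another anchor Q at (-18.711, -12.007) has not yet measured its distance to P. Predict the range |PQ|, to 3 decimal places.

eq1: (x + 0.040)² + (y − 48.443)² = 39.1532134291²
eq2: (x − 2.279)² + (y + 28.265)² = 60.1941027742²
eq3: (x − 16.648)² + (y + 31.203)² = 71.0982333989²
eq2−eq1, eq2−eq3 (x²,y² cancel):
  -4.638·x + 153.416·y = 3632.977670
  28.738·x − 5.876·y = -984.949737
det = -4.638·-5.876 − 153.416·28.738 = -4381.616120
x = (3632.977670·-5.876 − 153.416·-984.949737) / -4381.616120 = -29.614569
y = (-4.638·-984.949737 − 3632.977670·28.738) / -4381.616120 = 22.785272
|P − Q| = √((-29.614569 − -18.711)² + (22.785272 − -12.007)²) = 36.460801

36.461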